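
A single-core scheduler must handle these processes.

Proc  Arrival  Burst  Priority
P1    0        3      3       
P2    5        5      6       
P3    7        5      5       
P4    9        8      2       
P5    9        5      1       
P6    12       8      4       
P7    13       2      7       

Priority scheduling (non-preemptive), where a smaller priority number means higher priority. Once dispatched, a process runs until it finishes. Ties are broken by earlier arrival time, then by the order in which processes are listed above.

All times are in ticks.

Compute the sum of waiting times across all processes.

65

Timeline: | P1 0-3 | idle 3-5 | P2 5-10 | P5 10-15 | P4 15-23 | P6 23-31 | P3 31-36 | P7 36-38 |
Completion: P1=3  P2=10  P3=36  P4=23  P5=15  P6=31  P7=38
Turnaround (C−A): P1=3  P2=5  P3=29  P4=14  P5=6  P6=19  P7=25
Waiting = turnaround − burst: P1=0, P2=0, P3=24, P4=6, P5=1, P6=11, P7=23
Total waiting = 0 + 0 + 24 + 6 + 1 + 11 + 23 = 65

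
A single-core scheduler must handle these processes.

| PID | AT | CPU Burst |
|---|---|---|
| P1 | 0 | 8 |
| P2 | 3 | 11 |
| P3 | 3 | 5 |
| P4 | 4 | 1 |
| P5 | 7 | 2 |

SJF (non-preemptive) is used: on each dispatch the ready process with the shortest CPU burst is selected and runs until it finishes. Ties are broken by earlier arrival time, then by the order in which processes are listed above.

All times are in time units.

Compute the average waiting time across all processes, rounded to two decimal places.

5.40

Timeline: | P1 0-8 | P4 8-9 | P5 9-11 | P3 11-16 | P2 16-27 |
Completion: P1=8  P2=27  P3=16  P4=9  P5=11
Waiting times: P1=0, P2=13, P3=8, P4=4, P5=2
Average waiting = (0+13+8+4+2) / 5 = 27/5 = 5.40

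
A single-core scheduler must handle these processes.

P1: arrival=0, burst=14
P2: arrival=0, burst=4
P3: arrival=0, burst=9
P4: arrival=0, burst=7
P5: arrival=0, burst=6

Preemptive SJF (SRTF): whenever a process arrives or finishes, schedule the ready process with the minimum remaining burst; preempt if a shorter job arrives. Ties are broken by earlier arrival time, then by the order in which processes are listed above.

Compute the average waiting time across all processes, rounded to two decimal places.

11.40

Timeline: | P2 0-4 | P5 4-10 | P4 10-17 | P3 17-26 | P1 26-40 |
Completion: P1=40  P2=4  P3=26  P4=17  P5=10
Waiting times: P1=26, P2=0, P3=17, P4=10, P5=4
Average waiting = (26+0+17+10+4) / 5 = 57/5 = 11.40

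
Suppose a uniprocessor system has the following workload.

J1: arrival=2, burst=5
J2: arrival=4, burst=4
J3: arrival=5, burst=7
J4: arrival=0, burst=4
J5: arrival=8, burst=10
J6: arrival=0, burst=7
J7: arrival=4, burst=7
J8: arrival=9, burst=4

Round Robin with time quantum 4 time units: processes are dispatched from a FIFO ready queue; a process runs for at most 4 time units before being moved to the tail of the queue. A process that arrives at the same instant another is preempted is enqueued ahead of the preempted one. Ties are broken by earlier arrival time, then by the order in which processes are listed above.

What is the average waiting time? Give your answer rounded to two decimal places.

21.38

Timeline: | J4 0-4 | J6 4-8 | J1 8-12 | J2 12-16 | J7 16-20 | J3 20-24 | J5 24-28 | J6 28-31 | J8 31-35 | J1 35-36 | J7 36-39 | J3 39-42 | J5 42-48 |
Completion: J1=36  J2=16  J3=42  J4=4  J5=48  J6=31  J7=39  J8=35
Waiting times: J1=29, J2=8, J3=30, J4=0, J5=30, J6=24, J7=28, J8=22
Average waiting = (29+8+30+0+30+24+28+22) / 8 = 171/8 = 21.38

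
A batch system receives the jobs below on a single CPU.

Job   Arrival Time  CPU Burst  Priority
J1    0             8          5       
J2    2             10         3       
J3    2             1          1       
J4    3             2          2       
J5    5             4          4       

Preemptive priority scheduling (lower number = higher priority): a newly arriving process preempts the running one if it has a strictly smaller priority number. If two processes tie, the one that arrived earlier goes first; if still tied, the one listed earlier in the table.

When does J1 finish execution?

25

Timeline: | J1 0-2 | J3 2-3 | J4 3-5 | J2 5-15 | J5 15-19 | J1 19-25 |
Completion: J1=25  J2=15  J3=3  J4=5  J5=19
Turnaround (C−A): J1=25  J2=13  J3=1  J4=2  J5=14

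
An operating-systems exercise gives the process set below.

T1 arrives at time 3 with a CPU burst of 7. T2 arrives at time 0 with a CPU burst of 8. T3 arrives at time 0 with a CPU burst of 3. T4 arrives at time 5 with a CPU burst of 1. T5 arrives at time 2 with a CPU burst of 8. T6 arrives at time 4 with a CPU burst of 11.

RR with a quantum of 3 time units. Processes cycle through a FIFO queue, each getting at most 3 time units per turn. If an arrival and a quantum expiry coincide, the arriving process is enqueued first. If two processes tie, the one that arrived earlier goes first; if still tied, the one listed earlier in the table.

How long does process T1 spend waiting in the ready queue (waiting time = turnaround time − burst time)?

23

Timeline: | T2 0-3 | T3 3-6 | T5 6-9 | T1 9-12 | T2 12-15 | T6 15-18 | T4 18-19 | T5 19-22 | T1 22-25 | T2 25-27 | T6 27-30 | T5 30-32 | T1 32-33 | T6 33-38 |
Completion: T1=33  T2=27  T3=6  T4=19  T5=32  T6=38
Waiting(T1) = turnaround − burst = 30 − 7 = 23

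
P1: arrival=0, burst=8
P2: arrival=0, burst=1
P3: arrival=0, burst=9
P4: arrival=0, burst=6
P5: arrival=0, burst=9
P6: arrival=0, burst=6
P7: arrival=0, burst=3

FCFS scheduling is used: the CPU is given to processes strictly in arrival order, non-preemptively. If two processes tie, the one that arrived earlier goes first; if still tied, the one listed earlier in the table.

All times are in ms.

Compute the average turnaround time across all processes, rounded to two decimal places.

24.71

Timeline: | P1 0-8 | P2 8-9 | P3 9-18 | P4 18-24 | P5 24-33 | P6 33-39 | P7 39-42 |
Completion: P1=8  P2=9  P3=18  P4=24  P5=33  P6=39  P7=42
Turnaround times: P1=8, P2=9, P3=18, P4=24, P5=33, P6=39, P7=42
Average turnaround = (8+9+18+24+33+39+42) / 7 = 173/7 = 24.71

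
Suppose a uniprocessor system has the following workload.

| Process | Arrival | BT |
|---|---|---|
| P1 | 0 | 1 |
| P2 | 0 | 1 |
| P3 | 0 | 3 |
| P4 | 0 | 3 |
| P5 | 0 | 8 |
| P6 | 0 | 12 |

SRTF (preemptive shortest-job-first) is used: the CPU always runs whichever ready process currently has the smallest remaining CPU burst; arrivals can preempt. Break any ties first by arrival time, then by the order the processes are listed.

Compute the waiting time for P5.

8

Timeline: | P1 0-1 | P2 1-2 | P3 2-5 | P4 5-8 | P5 8-16 | P6 16-28 |
Completion: P1=1  P2=2  P3=5  P4=8  P5=16  P6=28
Waiting(P5) = turnaround − burst = 16 − 8 = 8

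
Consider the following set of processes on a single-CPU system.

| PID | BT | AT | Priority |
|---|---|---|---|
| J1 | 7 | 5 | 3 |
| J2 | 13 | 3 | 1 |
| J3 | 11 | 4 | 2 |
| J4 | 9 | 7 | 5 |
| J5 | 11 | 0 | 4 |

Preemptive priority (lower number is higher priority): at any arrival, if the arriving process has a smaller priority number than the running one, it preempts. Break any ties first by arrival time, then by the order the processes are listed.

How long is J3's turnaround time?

23

Gantt: | J5 0-3 | J2 3-16 | J3 16-27 | J1 27-34 | J5 34-42 | J4 42-51 |
Completion: J1=34  J2=16  J3=27  J4=51  J5=42
Turnaround(J3) = completion − arrival = 27 − 4 = 23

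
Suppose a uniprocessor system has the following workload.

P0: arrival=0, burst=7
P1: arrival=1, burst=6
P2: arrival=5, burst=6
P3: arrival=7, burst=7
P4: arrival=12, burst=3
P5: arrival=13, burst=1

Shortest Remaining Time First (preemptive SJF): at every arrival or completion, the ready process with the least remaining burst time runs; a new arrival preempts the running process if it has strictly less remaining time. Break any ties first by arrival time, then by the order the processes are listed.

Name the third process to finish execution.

P5

Gantt: | P0 0-7 | P1 7-13 | P5 13-14 | P4 14-17 | P2 17-23 | P3 23-30 |
Completion: P0=7  P1=13  P2=23  P3=30  P4=17  P5=14
Finish order: P0 → P1 → P5 → P4 → P2 → P3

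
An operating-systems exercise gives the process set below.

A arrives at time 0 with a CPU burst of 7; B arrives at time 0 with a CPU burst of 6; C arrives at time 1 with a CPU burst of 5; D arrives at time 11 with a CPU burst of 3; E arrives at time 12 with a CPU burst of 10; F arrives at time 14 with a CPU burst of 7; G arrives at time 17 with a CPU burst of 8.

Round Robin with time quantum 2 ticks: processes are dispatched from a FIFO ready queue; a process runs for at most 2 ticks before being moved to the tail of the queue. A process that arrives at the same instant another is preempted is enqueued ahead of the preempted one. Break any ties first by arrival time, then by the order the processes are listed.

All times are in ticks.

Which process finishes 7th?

Schedule: | A 0-2 | B 2-4 | C 4-6 | A 6-8 | B 8-10 | C 10-12 | A 12-14 | B 14-16 | D 16-18 | E 18-20 | C 20-21 | F 21-23 | A 23-24 | G 24-26 | D 26-27 | E 27-29 | F 29-31 | G 31-33 | E 33-35 | F 35-37 | G 37-39 | E 39-41 | F 41-42 | G 42-44 | E 44-46 |
Completion: A=24  B=16  C=21  D=27  E=46  F=42  G=44
Turnaround (C−A): A=24  B=16  C=20  D=16  E=34  F=28  G=27
Finish order: B → C → A → D → F → G → E

E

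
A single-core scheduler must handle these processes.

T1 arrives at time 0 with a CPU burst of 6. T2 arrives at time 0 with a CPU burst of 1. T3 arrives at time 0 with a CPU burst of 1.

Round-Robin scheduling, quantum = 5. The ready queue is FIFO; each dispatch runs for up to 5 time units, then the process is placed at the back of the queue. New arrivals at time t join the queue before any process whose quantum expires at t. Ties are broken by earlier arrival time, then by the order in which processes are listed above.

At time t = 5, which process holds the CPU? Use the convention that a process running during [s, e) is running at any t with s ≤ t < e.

T2

Gantt: | T1 0-5 | T2 5-6 | T3 6-7 | T1 7-8 |
Completion: T1=8  T2=6  T3=7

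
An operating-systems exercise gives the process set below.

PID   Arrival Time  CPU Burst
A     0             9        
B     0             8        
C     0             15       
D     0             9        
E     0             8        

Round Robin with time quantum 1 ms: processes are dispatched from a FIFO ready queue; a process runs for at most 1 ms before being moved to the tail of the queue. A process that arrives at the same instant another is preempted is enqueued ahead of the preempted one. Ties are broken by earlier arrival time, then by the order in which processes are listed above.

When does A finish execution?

Schedule: | A 0-1 | B 1-2 | C 2-3 | D 3-4 | E 4-5 | A 5-6 | B 6-7 | C 7-8 | D 8-9 | E 9-10 | A 10-11 | B 11-12 | C 12-13 | D 13-14 | E 14-15 | A 15-16 | B 16-17 | C 17-18 | D 18-19 | E 19-20 | A 20-21 | B 21-22 | C 22-23 | D 23-24 | E 24-25 | A 25-26 | B 26-27 | C 27-28 | D 28-29 | E 29-30 | A 30-31 | B 31-32 | C 32-33 | D 33-34 | E 34-35 | A 35-36 | B 36-37 | C 37-38 | D 38-39 | E 39-40 | A 40-41 | C 41-42 | D 42-43 | C 43-49 |
Completion: A=41  B=37  C=49  D=43  E=40
Turnaround (C−A): A=41  B=37  C=49  D=43  E=40

41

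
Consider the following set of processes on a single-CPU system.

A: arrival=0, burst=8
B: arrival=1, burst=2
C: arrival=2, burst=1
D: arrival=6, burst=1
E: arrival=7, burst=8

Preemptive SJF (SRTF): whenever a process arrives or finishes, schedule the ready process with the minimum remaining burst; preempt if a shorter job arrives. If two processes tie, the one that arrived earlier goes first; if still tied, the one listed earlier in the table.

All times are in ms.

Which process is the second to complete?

Gantt: | A 0-1 | B 1-3 | C 3-4 | A 4-6 | D 6-7 | A 7-12 | E 12-20 |
Completion: A=12  B=3  C=4  D=7  E=20
Turnaround (C−A): A=12  B=2  C=2  D=1  E=13
Finish order: B → C → D → A → E

C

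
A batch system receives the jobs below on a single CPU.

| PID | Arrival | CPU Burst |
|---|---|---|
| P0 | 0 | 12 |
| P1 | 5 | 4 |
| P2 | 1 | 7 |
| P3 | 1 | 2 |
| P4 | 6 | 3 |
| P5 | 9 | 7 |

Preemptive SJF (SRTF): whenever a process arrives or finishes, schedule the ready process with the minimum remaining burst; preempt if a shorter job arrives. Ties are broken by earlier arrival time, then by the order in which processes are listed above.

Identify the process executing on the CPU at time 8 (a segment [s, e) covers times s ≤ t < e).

P1

Timeline: | P0 0-1 | P3 1-3 | P2 3-5 | P1 5-9 | P4 9-12 | P2 12-17 | P5 17-24 | P0 24-35 |
Completion: P0=35  P1=9  P2=17  P3=3  P4=12  P5=24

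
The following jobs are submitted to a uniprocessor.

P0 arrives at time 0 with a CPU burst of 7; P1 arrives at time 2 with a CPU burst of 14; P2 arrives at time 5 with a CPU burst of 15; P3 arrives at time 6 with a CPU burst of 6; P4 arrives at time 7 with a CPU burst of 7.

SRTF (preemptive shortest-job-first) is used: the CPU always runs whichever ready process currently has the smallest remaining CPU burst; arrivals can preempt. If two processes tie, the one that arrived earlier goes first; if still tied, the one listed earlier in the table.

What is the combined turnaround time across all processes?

Timeline: | P0 0-7 | P3 7-13 | P4 13-20 | P1 20-34 | P2 34-49 |
Completion: P0=7  P1=34  P2=49  P3=13  P4=20
Turnaround (C−A): P0=7  P1=32  P2=44  P3=7  P4=13
Turnaround = completion − arrival: P0=7, P1=32, P2=44, P3=7, P4=13
Total turnaround = 7 + 32 + 44 + 7 + 13 = 103

103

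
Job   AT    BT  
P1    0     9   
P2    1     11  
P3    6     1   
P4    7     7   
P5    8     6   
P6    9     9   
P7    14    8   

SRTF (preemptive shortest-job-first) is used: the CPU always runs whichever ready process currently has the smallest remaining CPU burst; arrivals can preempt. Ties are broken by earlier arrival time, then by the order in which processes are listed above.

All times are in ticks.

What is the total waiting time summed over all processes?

Timeline: | P1 0-6 | P3 6-7 | P1 7-10 | P5 10-16 | P4 16-23 | P7 23-31 | P6 31-40 | P2 40-51 |
Completion: P1=10  P2=51  P3=7  P4=23  P5=16  P6=40  P7=31
Waiting = turnaround − burst: P1=1, P2=39, P3=0, P4=9, P5=2, P6=22, P7=9
Total waiting = 1 + 39 + 0 + 9 + 2 + 22 + 9 = 82

82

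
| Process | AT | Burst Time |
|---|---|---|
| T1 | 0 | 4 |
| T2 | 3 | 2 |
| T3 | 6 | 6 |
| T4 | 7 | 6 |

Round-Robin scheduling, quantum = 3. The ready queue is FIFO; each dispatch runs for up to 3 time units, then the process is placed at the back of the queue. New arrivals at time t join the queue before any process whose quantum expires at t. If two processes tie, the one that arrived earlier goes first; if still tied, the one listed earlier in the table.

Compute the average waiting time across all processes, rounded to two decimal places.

2.50

Timeline: | T1 0-3 | T2 3-5 | T1 5-6 | T3 6-9 | T4 9-12 | T3 12-15 | T4 15-18 |
Completion: T1=6  T2=5  T3=15  T4=18
Turnaround (C−A): T1=6  T2=2  T3=9  T4=11
Waiting times: T1=2, T2=0, T3=3, T4=5
Average waiting = (2+0+3+5) / 4 = 10/4 = 2.50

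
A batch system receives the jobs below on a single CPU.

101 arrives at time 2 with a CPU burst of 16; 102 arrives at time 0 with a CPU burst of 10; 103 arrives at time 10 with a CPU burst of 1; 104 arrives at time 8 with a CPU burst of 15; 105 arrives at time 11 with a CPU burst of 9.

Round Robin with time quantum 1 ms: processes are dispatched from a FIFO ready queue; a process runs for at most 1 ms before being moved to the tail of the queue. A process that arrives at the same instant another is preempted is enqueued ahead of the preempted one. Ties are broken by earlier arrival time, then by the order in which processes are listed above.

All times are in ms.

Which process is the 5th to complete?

Schedule: | 102 0-2 | 101 2-3 | 102 3-4 | 101 4-5 | 102 5-6 | 101 6-7 | 102 7-8 | 101 8-9 | 104 9-10 | 102 10-11 | 101 11-12 | 103 12-13 | 104 13-14 | 105 14-15 | 102 15-16 | 101 16-17 | 104 17-18 | 105 18-19 | 102 19-20 | 101 20-21 | 104 21-22 | 105 22-23 | 102 23-24 | 101 24-25 | 104 25-26 | 105 26-27 | 102 27-28 | 101 28-29 | 104 29-30 | 105 30-31 | 101 31-32 | 104 32-33 | 105 33-34 | 101 34-35 | 104 35-36 | 105 36-37 | 101 37-38 | 104 38-39 | 105 39-40 | 101 40-41 | 104 41-42 | 105 42-43 | 101 43-44 | 104 44-45 | 101 45-46 | 104 46-47 | 101 47-48 | 104 48-51 |
Completion: 101=48  102=28  103=13  104=51  105=43
Turnaround (C−A): 101=46  102=28  103=3  104=43  105=32
Finish order: 103 → 102 → 105 → 101 → 104

104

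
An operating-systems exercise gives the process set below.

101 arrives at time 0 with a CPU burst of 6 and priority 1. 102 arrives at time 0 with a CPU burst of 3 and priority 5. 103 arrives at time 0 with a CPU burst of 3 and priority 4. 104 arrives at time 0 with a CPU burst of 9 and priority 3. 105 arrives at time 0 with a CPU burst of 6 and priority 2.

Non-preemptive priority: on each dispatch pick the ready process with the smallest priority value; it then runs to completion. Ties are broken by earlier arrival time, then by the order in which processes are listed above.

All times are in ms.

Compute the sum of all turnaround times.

Timeline: | 101 0-6 | 105 6-12 | 104 12-21 | 103 21-24 | 102 24-27 |
Completion: 101=6  102=27  103=24  104=21  105=12
Turnaround = completion − arrival: 101=6, 102=27, 103=24, 104=21, 105=12
Total turnaround = 6 + 27 + 24 + 21 + 12 = 90

90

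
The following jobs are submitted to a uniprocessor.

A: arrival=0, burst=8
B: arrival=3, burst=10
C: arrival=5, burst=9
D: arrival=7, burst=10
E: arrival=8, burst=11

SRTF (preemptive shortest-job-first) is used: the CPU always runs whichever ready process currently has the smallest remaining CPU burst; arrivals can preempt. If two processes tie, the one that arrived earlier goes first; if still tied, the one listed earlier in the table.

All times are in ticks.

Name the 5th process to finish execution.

E

Timeline: | A 0-8 | C 8-17 | B 17-27 | D 27-37 | E 37-48 |
Completion: A=8  B=27  C=17  D=37  E=48
Turnaround (C−A): A=8  B=24  C=12  D=30  E=40
Finish order: A → C → B → D → E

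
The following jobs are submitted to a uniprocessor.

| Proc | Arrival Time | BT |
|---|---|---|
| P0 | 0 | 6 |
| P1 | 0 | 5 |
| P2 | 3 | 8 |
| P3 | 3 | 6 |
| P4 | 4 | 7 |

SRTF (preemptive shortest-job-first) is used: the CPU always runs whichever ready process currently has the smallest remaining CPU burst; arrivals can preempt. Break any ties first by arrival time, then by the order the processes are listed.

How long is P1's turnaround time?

5

Timeline: | P1 0-5 | P0 5-11 | P3 11-17 | P4 17-24 | P2 24-32 |
Completion: P0=11  P1=5  P2=32  P3=17  P4=24
Turnaround(P1) = completion − arrival = 5 − 0 = 5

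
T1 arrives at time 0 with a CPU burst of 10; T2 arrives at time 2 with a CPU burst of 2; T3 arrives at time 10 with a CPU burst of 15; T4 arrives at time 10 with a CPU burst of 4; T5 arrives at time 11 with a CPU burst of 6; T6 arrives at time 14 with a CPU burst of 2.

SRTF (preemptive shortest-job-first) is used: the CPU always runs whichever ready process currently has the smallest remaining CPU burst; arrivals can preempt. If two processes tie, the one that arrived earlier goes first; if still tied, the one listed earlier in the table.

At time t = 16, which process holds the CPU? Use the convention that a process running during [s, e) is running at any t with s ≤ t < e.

Gantt: | T1 0-2 | T2 2-4 | T1 4-12 | T4 12-16 | T6 16-18 | T5 18-24 | T3 24-39 |
Completion: T1=12  T2=4  T3=39  T4=16  T5=24  T6=18

T6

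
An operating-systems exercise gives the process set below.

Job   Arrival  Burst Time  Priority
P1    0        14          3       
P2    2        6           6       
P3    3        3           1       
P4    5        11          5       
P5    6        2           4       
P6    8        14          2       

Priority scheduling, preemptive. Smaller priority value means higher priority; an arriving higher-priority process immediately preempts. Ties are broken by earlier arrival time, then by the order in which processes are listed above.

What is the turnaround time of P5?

27

Schedule: | P1 0-3 | P3 3-6 | P1 6-8 | P6 8-22 | P1 22-31 | P5 31-33 | P4 33-44 | P2 44-50 |
Completion: P1=31  P2=50  P3=6  P4=44  P5=33  P6=22
Turnaround(P5) = completion − arrival = 33 − 6 = 27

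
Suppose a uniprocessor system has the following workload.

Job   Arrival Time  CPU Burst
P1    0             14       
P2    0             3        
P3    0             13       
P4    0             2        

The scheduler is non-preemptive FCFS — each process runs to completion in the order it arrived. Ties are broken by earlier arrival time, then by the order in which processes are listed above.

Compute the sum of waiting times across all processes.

61

Timeline: | P1 0-14 | P2 14-17 | P3 17-30 | P4 30-32 |
Completion: P1=14  P2=17  P3=30  P4=32
Waiting = turnaround − burst: P1=0, P2=14, P3=17, P4=30
Total waiting = 0 + 14 + 17 + 30 = 61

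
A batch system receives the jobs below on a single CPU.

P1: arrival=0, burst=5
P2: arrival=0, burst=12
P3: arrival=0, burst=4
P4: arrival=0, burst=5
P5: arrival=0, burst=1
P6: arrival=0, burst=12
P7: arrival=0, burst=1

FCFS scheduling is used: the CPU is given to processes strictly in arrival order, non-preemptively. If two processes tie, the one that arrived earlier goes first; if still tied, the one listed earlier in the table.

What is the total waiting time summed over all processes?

135

Schedule: | P1 0-5 | P2 5-17 | P3 17-21 | P4 21-26 | P5 26-27 | P6 27-39 | P7 39-40 |
Completion: P1=5  P2=17  P3=21  P4=26  P5=27  P6=39  P7=40
Waiting = turnaround − burst: P1=0, P2=5, P3=17, P4=21, P5=26, P6=27, P7=39
Total waiting = 0 + 5 + 17 + 21 + 26 + 27 + 39 = 135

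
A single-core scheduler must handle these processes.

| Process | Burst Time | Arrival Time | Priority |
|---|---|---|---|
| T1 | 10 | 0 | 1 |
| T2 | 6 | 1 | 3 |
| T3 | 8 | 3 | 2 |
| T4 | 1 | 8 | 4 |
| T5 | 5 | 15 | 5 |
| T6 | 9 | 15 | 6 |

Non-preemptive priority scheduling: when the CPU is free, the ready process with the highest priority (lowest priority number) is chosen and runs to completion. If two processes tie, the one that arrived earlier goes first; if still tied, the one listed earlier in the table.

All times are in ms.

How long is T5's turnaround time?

Timeline: | T1 0-10 | T3 10-18 | T2 18-24 | T4 24-25 | T5 25-30 | T6 30-39 |
Completion: T1=10  T2=24  T3=18  T4=25  T5=30  T6=39
Turnaround(T5) = completion − arrival = 30 − 15 = 15

15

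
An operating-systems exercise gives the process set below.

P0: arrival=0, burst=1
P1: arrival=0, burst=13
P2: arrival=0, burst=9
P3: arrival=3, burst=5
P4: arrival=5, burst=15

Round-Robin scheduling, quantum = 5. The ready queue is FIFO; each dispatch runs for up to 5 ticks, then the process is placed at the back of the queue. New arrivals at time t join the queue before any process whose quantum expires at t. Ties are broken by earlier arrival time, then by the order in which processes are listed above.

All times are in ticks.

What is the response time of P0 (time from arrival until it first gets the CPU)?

Timeline: | P0 0-1 | P1 1-6 | P2 6-11 | P3 11-16 | P4 16-21 | P1 21-26 | P2 26-30 | P4 30-35 | P1 35-38 | P4 38-43 |
Completion: P0=1  P1=38  P2=30  P3=16  P4=43
Turnaround (C−A): P0=1  P1=38  P2=30  P3=13  P4=38
Response(P0) = first start − arrival = 0 − 0 = 0

0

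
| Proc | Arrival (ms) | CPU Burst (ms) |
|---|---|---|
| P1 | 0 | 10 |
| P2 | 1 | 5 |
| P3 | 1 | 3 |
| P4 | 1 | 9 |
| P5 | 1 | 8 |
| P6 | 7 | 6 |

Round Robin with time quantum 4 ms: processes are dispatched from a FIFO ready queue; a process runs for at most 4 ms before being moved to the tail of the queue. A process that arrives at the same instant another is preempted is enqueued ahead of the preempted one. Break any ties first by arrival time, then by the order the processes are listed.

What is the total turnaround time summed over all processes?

Timeline: | P1 0-4 | P2 4-8 | P3 8-11 | P4 11-15 | P5 15-19 | P1 19-23 | P6 23-27 | P2 27-28 | P4 28-32 | P5 32-36 | P1 36-38 | P6 38-40 | P4 40-41 |
Completion: P1=38  P2=28  P3=11  P4=41  P5=36  P6=40
Turnaround = completion − arrival: P1=38, P2=27, P3=10, P4=40, P5=35, P6=33
Total turnaround = 38 + 27 + 10 + 40 + 35 + 33 = 183

183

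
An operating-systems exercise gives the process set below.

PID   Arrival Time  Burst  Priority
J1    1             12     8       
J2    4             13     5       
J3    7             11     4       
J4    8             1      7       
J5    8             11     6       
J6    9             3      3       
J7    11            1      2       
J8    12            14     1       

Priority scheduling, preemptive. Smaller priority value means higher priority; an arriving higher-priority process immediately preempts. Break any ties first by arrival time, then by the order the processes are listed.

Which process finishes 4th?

J3

Timeline: | idle 0-1 | J1 1-4 | J2 4-7 | J3 7-9 | J6 9-11 | J7 11-12 | J8 12-26 | J6 26-27 | J3 27-36 | J2 36-46 | J5 46-57 | J4 57-58 | J1 58-67 |
Completion: J1=67  J2=46  J3=36  J4=58  J5=57  J6=27  J7=12  J8=26
Turnaround (C−A): J1=66  J2=42  J3=29  J4=50  J5=49  J6=18  J7=1  J8=14
Finish order: J7 → J8 → J6 → J3 → J2 → J5 → J4 → J1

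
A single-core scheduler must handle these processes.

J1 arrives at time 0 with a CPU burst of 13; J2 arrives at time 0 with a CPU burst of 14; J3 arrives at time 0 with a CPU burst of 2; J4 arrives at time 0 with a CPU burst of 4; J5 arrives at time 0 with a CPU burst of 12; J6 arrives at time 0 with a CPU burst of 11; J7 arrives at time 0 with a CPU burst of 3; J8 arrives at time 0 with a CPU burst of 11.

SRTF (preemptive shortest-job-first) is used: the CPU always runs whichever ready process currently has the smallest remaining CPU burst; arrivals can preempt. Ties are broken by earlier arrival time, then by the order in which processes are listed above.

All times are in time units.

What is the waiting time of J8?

20

Schedule: | J3 0-2 | J7 2-5 | J4 5-9 | J6 9-20 | J8 20-31 | J5 31-43 | J1 43-56 | J2 56-70 |
Completion: J1=56  J2=70  J3=2  J4=9  J5=43  J6=20  J7=5  J8=31
Waiting(J8) = turnaround − burst = 31 − 11 = 20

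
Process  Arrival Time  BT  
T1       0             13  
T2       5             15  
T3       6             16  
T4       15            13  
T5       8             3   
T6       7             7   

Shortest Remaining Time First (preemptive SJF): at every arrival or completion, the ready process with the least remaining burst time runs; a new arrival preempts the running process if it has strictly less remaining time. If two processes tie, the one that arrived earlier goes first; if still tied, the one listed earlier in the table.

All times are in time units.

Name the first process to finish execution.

Gantt: | T1 0-8 | T5 8-11 | T1 11-16 | T6 16-23 | T4 23-36 | T2 36-51 | T3 51-67 |
Completion: T1=16  T2=51  T3=67  T4=36  T5=11  T6=23
Turnaround (C−A): T1=16  T2=46  T3=61  T4=21  T5=3  T6=16
Finish order: T5 → T1 → T6 → T4 → T2 → T3

T5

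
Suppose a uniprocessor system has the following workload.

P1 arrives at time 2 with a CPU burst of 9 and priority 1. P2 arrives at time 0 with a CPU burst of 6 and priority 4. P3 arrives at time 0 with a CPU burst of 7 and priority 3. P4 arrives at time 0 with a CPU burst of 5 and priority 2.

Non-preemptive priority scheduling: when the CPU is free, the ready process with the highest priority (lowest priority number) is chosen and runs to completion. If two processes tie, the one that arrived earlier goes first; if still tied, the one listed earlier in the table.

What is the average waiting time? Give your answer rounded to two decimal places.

9.50

Gantt: | P4 0-5 | P1 5-14 | P3 14-21 | P2 21-27 |
Completion: P1=14  P2=27  P3=21  P4=5
Turnaround (C−A): P1=12  P2=27  P3=21  P4=5
Waiting times: P1=3, P2=21, P3=14, P4=0
Average waiting = (3+21+14+0) / 4 = 38/4 = 9.50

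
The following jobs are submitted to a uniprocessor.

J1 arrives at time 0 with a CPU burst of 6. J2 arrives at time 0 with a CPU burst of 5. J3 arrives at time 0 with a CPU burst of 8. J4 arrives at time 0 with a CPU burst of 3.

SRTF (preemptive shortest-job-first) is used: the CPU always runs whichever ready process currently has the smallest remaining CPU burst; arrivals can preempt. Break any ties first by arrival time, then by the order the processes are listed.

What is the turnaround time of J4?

Timeline: | J4 0-3 | J2 3-8 | J1 8-14 | J3 14-22 |
Completion: J1=14  J2=8  J3=22  J4=3
Turnaround (C−A): J1=14  J2=8  J3=22  J4=3
Turnaround(J4) = completion − arrival = 3 − 0 = 3

3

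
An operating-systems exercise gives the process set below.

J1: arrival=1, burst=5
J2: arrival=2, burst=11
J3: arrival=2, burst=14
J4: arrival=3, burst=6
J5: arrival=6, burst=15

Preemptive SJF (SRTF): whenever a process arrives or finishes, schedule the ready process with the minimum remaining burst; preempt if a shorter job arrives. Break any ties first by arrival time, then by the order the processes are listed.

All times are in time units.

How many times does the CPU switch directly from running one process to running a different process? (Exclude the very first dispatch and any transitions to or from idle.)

4

Timeline: | idle 0-1 | J1 1-6 | J4 6-12 | J2 12-23 | J3 23-37 | J5 37-52 |
Completion: J1=6  J2=23  J3=37  J4=12  J5=52
Turnaround (C−A): J1=5  J2=21  J3=35  J4=9  J5=46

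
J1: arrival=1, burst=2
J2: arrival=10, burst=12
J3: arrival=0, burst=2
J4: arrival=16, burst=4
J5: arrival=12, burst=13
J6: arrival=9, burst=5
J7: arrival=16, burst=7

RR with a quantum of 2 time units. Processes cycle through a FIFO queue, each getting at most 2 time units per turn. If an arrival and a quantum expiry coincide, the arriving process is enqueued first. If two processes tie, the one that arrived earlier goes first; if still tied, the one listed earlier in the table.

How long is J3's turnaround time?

2

Timeline: | J3 0-2 | J1 2-4 | idle 4-9 | J6 9-11 | J2 11-13 | J6 13-15 | J5 15-17 | J2 17-19 | J6 19-20 | J4 20-22 | J7 22-24 | J5 24-26 | J2 26-28 | J4 28-30 | J7 30-32 | J5 32-34 | J2 34-36 | J7 36-38 | J5 38-40 | J2 40-42 | J7 42-43 | J5 43-45 | J2 45-47 | J5 47-50 |
Completion: J1=4  J2=47  J3=2  J4=30  J5=50  J6=20  J7=43
Turnaround (C−A): J1=3  J2=37  J3=2  J4=14  J5=38  J6=11  J7=27
Turnaround(J3) = completion − arrival = 2 − 0 = 2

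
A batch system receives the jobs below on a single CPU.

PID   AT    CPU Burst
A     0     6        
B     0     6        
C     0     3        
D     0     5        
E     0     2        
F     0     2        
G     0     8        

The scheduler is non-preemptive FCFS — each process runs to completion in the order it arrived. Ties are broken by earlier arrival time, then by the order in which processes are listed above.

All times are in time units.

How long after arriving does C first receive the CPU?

12

Gantt: | A 0-6 | B 6-12 | C 12-15 | D 15-20 | E 20-22 | F 22-24 | G 24-32 |
Completion: A=6  B=12  C=15  D=20  E=22  F=24  G=32
Turnaround (C−A): A=6  B=12  C=15  D=20  E=22  F=24  G=32
Response(C) = first start − arrival = 12 − 0 = 12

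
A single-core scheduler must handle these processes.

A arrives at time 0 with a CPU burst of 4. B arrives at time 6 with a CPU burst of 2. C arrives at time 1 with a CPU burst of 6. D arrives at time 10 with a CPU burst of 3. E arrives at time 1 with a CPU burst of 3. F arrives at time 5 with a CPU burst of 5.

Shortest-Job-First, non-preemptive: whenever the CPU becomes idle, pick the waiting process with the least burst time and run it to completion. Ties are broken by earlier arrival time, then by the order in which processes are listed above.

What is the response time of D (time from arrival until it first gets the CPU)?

4

Timeline: | A 0-4 | E 4-7 | B 7-9 | F 9-14 | D 14-17 | C 17-23 |
Completion: A=4  B=9  C=23  D=17  E=7  F=14
Turnaround (C−A): A=4  B=3  C=22  D=7  E=6  F=9
Response(D) = first start − arrival = 14 − 10 = 4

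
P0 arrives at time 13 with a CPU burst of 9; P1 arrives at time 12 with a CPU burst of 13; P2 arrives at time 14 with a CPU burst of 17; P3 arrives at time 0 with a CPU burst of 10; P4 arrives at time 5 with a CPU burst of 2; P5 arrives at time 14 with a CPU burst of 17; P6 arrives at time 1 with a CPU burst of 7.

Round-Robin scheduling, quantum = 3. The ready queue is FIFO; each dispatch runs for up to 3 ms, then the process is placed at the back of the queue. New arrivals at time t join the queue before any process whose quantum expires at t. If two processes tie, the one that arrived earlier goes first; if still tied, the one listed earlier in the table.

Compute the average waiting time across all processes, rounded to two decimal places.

Timeline: | P3 0-3 | P6 3-6 | P3 6-9 | P4 9-11 | P6 11-14 | P3 14-17 | P1 17-20 | P0 20-23 | P2 23-26 | P5 26-29 | P6 29-30 | P3 30-31 | P1 31-34 | P0 34-37 | P2 37-40 | P5 40-43 | P1 43-46 | P0 46-49 | P2 49-52 | P5 52-55 | P1 55-58 | P2 58-61 | P5 61-64 | P1 64-65 | P2 65-68 | P5 68-71 | P2 71-73 | P5 73-75 |
Completion: P0=49  P1=65  P2=73  P3=31  P4=11  P5=75  P6=30
Turnaround (C−A): P0=36  P1=53  P2=59  P3=31  P4=6  P5=61  P6=29
Waiting times: P0=27, P1=40, P2=42, P3=21, P4=4, P5=44, P6=22
Average waiting = (27+40+42+21+4+44+22) / 7 = 200/7 = 28.57

28.57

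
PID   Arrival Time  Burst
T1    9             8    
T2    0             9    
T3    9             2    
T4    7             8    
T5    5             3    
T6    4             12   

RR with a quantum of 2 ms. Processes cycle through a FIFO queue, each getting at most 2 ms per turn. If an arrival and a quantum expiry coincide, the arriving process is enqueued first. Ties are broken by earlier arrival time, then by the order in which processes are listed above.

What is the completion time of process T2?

Gantt: | T2 0-4 | T6 4-6 | T2 6-8 | T5 8-10 | T6 10-12 | T4 12-14 | T2 14-16 | T1 16-18 | T3 18-20 | T5 20-21 | T6 21-23 | T4 23-25 | T2 25-26 | T1 26-28 | T6 28-30 | T4 30-32 | T1 32-34 | T6 34-36 | T4 36-38 | T1 38-40 | T6 40-42 |
Completion: T1=40  T2=26  T3=20  T4=38  T5=21  T6=42
Turnaround (C−A): T1=31  T2=26  T3=11  T4=31  T5=16  T6=38

26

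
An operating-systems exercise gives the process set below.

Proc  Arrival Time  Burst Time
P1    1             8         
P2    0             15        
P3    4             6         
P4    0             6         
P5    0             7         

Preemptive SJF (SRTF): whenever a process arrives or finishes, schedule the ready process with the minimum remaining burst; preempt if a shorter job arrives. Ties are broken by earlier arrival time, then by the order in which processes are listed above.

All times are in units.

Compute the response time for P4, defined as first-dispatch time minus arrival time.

0

Timeline: | P4 0-6 | P3 6-12 | P5 12-19 | P1 19-27 | P2 27-42 |
Completion: P1=27  P2=42  P3=12  P4=6  P5=19
Response(P4) = first start − arrival = 0 − 0 = 0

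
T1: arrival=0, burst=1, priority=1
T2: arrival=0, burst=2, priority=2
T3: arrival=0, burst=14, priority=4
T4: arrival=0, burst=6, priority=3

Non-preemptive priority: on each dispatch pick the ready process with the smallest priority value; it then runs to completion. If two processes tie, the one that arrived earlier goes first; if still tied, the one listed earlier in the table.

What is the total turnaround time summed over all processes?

Schedule: | T1 0-1 | T2 1-3 | T4 3-9 | T3 9-23 |
Completion: T1=1  T2=3  T3=23  T4=9
Turnaround = completion − arrival: T1=1, T2=3, T3=23, T4=9
Total turnaround = 1 + 3 + 23 + 9 = 36

36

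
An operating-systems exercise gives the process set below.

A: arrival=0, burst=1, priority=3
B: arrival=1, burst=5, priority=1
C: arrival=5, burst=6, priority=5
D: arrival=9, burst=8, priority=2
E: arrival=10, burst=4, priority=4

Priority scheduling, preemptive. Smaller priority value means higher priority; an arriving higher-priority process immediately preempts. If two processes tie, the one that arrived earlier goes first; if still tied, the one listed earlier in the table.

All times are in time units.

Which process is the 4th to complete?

E

Timeline: | A 0-1 | B 1-6 | C 6-9 | D 9-17 | E 17-21 | C 21-24 |
Completion: A=1  B=6  C=24  D=17  E=21
Turnaround (C−A): A=1  B=5  C=19  D=8  E=11
Finish order: A → B → D → E → C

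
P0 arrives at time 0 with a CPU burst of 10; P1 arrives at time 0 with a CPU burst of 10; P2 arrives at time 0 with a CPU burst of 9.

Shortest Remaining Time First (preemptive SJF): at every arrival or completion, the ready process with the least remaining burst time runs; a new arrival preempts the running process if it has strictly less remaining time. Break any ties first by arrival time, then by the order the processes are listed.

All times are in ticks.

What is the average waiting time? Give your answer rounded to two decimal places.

Timeline: | P2 0-9 | P0 9-19 | P1 19-29 |
Completion: P0=19  P1=29  P2=9
Waiting times: P0=9, P1=19, P2=0
Average waiting = (9+19+0) / 3 = 28/3 = 9.33

9.33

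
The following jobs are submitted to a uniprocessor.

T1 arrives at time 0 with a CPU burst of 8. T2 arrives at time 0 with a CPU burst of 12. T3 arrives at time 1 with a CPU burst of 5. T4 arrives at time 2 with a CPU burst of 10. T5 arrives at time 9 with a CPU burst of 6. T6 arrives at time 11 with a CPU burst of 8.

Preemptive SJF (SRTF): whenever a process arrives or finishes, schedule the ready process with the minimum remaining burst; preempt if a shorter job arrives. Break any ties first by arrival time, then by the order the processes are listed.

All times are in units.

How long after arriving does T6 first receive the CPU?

8

Schedule: | T1 0-1 | T3 1-6 | T1 6-13 | T5 13-19 | T6 19-27 | T4 27-37 | T2 37-49 |
Completion: T1=13  T2=49  T3=6  T4=37  T5=19  T6=27
Turnaround (C−A): T1=13  T2=49  T3=5  T4=35  T5=10  T6=16
Response(T6) = first start − arrival = 19 − 11 = 8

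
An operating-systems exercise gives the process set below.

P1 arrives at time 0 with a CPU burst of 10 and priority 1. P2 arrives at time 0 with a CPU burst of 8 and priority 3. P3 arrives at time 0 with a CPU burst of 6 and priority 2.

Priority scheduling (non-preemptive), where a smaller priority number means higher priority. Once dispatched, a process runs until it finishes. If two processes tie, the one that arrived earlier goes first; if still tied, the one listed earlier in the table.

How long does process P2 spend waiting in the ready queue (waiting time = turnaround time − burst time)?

Timeline: | P1 0-10 | P3 10-16 | P2 16-24 |
Completion: P1=10  P2=24  P3=16
Waiting(P2) = turnaround − burst = 24 − 8 = 16

16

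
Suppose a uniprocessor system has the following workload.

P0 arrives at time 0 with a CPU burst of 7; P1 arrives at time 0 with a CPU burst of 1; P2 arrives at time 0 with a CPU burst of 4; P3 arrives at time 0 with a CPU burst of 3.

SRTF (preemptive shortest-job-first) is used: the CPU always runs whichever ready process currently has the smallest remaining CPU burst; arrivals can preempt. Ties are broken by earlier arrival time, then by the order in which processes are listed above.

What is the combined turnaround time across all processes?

Timeline: | P1 0-1 | P3 1-4 | P2 4-8 | P0 8-15 |
Completion: P0=15  P1=1  P2=8  P3=4
Turnaround (C−A): P0=15  P1=1  P2=8  P3=4
Turnaround = completion − arrival: P0=15, P1=1, P2=8, P3=4
Total turnaround = 15 + 1 + 8 + 4 = 28

28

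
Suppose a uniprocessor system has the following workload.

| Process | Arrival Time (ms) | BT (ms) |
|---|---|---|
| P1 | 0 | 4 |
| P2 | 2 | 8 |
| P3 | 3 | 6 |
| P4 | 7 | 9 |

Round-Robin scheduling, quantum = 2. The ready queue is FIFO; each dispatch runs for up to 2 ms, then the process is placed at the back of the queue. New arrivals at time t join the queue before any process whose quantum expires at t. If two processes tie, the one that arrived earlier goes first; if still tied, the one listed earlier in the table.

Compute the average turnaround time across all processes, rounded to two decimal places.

Timeline: | P1 0-2 | P2 2-4 | P1 4-6 | P3 6-8 | P2 8-10 | P4 10-12 | P3 12-14 | P2 14-16 | P4 16-18 | P3 18-20 | P2 20-22 | P4 22-27 |
Completion: P1=6  P2=22  P3=20  P4=27
Turnaround times: P1=6, P2=20, P3=17, P4=20
Average turnaround = (6+20+17+20) / 4 = 63/4 = 15.75

15.75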